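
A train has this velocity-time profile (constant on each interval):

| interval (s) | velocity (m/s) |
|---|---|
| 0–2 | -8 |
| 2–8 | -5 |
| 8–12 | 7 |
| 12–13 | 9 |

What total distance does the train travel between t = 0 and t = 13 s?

Total distance travelled is ∫|v| dt — sum the magnitudes of each area piece.
0–2 s: |-8| × 2 = 16 m
2–8 s: |-5| × 6 = 30 m
8–12 s: |7| × 4 = 28 m
12–13 s: |9| × 1 = 9 m
Total distance = 83 m

83 m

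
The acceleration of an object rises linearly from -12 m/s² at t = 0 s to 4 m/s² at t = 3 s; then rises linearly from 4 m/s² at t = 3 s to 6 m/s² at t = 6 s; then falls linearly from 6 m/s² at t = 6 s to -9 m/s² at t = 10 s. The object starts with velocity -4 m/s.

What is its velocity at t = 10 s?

Δv equals the area under the a-t graph; then v = v₀ + Δv.
0–3 s: ½(-12 + 4)(3) = -12 m/s
3–6 s: ½(4 + 6)(3) = 15 m/s
6–10 s: ½(6 + -9)(4) = -6 m/s
Δv = -3 m/s, so v(10) = -4 + (-3) = -7 m/s.

-7 m/s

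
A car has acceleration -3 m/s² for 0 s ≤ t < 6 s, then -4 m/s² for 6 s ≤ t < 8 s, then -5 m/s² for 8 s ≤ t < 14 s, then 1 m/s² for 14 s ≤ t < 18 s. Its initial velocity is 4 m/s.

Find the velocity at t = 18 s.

-48 m/s

Δv equals the area under the a-t graph; then v = v₀ + Δv.
0–6 s: -3 × 6 = -18 m/s
6–8 s: -4 × 2 = -8 m/s
8–14 s: -5 × 6 = -30 m/s
14–18 s: 1 × 4 = 4 m/s
Δv = -52 m/s, so v(18) = 4 + (-52) = -48 m/s.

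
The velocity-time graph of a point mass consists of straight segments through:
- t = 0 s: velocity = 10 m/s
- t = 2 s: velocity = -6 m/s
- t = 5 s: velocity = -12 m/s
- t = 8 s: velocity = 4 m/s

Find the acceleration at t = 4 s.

-2 m/s²

Acceleration is the slope of the v-t graph on 2–5 s: (-12 − -6)/(5 − 2) = -2 m/s².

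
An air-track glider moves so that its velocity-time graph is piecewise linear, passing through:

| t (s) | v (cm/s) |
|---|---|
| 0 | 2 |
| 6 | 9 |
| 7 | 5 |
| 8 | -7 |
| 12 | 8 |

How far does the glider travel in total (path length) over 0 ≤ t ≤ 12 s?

Total distance travelled is ∫|v| dt — sum the magnitudes of each area piece.
0–6 s: |½(2 + 9)(6)| = 33 cm
6–7 s: |½(9 + 5)(1)| = 7 cm
7–8 s: v = 0 at t = 89/12 s; triangle areas 25/24 + 49/24 = 37/12 cm
8–12 s: v = 0 at t = 148/15 s; triangle areas 98/15 + 128/15 = 226/15 cm
Total distance = 58.15 cm

58.15 cm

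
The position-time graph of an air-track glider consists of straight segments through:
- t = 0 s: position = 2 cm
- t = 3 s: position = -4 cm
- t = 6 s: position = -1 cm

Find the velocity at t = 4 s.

1 cm/s

Velocity is the slope of the x-t graph on 3–6 s: (-1 − -4)/(6 − 3) = 1 cm/s.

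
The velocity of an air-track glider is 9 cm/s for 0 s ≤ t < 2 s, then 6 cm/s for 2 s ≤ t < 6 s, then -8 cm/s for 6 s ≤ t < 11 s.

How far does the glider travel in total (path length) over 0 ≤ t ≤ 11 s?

Total distance travelled is ∫|v| dt — sum the magnitudes of each area piece.
0–2 s: |9| × 2 = 18 cm
2–6 s: |6| × 4 = 24 cm
6–11 s: |-8| × 5 = 40 cm
Total distance = 82 cm

82 cm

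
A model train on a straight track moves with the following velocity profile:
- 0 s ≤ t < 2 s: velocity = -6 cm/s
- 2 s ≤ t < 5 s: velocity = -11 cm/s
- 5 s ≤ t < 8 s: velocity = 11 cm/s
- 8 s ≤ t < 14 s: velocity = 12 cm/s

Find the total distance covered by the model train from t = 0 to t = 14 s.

Total distance travelled is ∫|v| dt — sum the magnitudes of each area piece.
0–2 s: |-6| × 2 = 12 cm
2–5 s: |-11| × 3 = 33 cm
5–8 s: |11| × 3 = 33 cm
8–14 s: |12| × 6 = 72 cm
Total distance = 150 cm

150 cm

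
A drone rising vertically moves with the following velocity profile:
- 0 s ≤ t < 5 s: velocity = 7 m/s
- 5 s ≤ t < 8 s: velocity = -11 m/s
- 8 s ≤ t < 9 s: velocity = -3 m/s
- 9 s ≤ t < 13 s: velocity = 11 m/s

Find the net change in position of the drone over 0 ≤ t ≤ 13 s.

43 m

Net displacement equals the area under the velocity-time graph (areas below the axis count negative).
0–5 s: 7 × 5 = 35 m
5–8 s: -11 × 3 = -33 m
8–9 s: -3 × 1 = -3 m
9–13 s: 11 × 4 = 44 m
Net displacement = 43 m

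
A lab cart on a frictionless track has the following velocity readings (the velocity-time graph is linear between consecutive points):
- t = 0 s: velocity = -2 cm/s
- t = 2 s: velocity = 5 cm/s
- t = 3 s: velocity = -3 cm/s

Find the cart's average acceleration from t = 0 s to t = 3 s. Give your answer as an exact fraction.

-1/3 cm/s²

Average acceleration = Δv/Δt = (-3 − -2)/(3 − 0) = -1/3 cm/s².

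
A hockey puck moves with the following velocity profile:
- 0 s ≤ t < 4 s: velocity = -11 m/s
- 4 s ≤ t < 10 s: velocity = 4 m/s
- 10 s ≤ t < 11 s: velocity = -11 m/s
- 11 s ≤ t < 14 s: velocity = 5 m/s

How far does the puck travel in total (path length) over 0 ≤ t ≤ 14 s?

Distance (not displacement) is the total path length: add the absolute areas under v-t.
0–4 s: |-11| × 4 = 44 m
4–10 s: |4| × 6 = 24 m
10–11 s: |-11| × 1 = 11 m
11–14 s: |5| × 3 = 15 m
Total distance = 94 m

94 m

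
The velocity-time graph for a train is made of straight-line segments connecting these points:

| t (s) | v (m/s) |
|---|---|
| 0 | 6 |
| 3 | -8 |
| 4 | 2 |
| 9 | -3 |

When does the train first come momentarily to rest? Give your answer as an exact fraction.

v changes sign on 0–3 s (from 6 to -8); the graph is linear there, so v = 0 at t = 0 + (-6)·(3 − 0)/(-8 − 6) = 9/7 s.

t = 9/7 s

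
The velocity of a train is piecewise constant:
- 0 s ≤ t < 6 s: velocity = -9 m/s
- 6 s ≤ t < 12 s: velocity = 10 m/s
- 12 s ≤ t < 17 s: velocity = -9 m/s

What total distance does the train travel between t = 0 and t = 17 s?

159 m

Total distance travelled is ∫|v| dt — sum the magnitudes of each area piece.
0–6 s: |-9| × 6 = 54 m
6–12 s: |10| × 6 = 60 m
12–17 s: |-9| × 5 = 45 m
Total distance = 159 m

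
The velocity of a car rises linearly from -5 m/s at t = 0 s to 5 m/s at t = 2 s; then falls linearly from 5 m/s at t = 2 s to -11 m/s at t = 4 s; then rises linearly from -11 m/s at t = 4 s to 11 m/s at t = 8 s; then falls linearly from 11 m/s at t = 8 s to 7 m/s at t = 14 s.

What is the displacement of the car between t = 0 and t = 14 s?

Displacement is the signed area under the v-t curve.
0–2 s: ½(-5 + 5)(2) = 0 m
2–4 s: ½(5 + -11)(2) = -6 m
4–8 s: ½(-11 + 11)(4) = 0 m
8–14 s: ½(11 + 7)(6) = 54 m
Net displacement = 48 m

48 m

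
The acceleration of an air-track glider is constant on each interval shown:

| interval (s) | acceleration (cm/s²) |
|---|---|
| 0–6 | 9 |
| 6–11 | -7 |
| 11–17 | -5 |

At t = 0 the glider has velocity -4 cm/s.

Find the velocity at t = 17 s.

Δv equals the area under the a-t graph; then v = v₀ + Δv.
0–6 s: 9 × 6 = 54 cm/s
6–11 s: -7 × 5 = -35 cm/s
11–17 s: -5 × 6 = -30 cm/s
Δv = -11 cm/s, so v(17) = -4 + (-11) = -15 cm/s.

-15 cm/s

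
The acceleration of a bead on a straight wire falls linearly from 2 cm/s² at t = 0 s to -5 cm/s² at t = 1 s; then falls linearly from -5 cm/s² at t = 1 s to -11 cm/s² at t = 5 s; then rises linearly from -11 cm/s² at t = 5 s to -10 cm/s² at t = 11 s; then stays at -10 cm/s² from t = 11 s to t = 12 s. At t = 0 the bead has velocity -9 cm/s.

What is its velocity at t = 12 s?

Δv equals the area under the a-t graph; then v = v₀ + Δv.
0–1 s: ½(2 + -5)(1) = -1.5 cm/s
1–5 s: ½(-5 + -11)(4) = -32 cm/s
5–11 s: ½(-11 + -10)(6) = -63 cm/s
11–12 s: -10 × 1 = -10 cm/s
Δv = -106.5 cm/s, so v(12) = -9 + (-106.5) = -115.5 cm/s.

-115.5 cm/s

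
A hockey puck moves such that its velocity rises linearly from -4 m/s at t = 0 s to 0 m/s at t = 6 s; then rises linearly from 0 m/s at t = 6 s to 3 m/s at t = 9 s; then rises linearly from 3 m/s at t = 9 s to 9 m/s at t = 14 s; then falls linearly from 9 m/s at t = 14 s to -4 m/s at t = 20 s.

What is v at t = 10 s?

4.2 m/s

On 9–14 s the graph is linear from 3 to 9 m/s: v(10) = 3 + (9 − 3)·(10 − 9)/(14 − 9) = 4.2 m/s.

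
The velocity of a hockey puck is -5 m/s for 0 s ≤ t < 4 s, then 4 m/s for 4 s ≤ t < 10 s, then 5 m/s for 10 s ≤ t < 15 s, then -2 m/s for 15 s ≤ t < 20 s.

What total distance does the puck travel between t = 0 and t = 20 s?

Distance (not displacement) is the total path length: add the absolute areas under v-t.
0–4 s: |-5| × 4 = 20 m
4–10 s: |4| × 6 = 24 m
10–15 s: |5| × 5 = 25 m
15–20 s: |-2| × 5 = 10 m
Total distance = 79 m

79 m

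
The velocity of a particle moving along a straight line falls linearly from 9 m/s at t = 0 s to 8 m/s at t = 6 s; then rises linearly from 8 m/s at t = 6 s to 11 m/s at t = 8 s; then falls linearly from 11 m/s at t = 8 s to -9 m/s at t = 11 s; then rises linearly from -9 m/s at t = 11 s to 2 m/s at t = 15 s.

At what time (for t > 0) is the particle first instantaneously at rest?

v changes sign on 8–11 s (from 11 to -9); the graph is linear there, so v = 0 at t = 8 + (-11)·(11 − 8)/(-9 − 11) = 9.65 s.

t = 9.65 s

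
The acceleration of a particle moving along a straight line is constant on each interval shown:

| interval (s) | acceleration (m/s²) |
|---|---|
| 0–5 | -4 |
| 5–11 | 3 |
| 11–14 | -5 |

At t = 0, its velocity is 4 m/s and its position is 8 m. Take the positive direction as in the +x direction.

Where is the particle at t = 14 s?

On each constant-a segment, Δv = aΔt and Δx = v₀Δt + ½aΔt²; chain segment to segment.
0–5 s: v starts 4 m/s; Δx = 4·5 + ½·-4·5² = -30 m; v ends -16 m/s.
5–11 s: v starts -16 m/s; Δx = -16·6 + ½·3·6² = -42 m; v ends 2 m/s.
11–14 s: v starts 2 m/s; Δx = 2·3 + ½·-5·3² = -16.5 m; v ends -13 m/s.
x(14) = 8 + Σ Δx = -80.5 m.

-80.5 m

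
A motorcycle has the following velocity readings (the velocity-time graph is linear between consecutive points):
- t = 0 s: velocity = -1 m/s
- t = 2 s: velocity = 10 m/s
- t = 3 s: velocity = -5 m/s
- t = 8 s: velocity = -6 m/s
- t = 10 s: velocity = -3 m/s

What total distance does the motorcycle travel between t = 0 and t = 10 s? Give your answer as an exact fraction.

Total distance travelled is ∫|v| dt — sum the magnitudes of each area piece.
0–2 s: v = 0 at t = 2/11 s; triangle areas 1/11 + 100/11 = 101/11 m
2–3 s: v = 0 at t = 8/3 s; triangle areas 10/3 + 5/6 = 25/6 m
3–8 s: |½(-5 + -6)(5)| = 27.5 m
8–10 s: |½(-6 + -3)(2)| = 9 m
Total distance = 1645/33 m

1645/33 m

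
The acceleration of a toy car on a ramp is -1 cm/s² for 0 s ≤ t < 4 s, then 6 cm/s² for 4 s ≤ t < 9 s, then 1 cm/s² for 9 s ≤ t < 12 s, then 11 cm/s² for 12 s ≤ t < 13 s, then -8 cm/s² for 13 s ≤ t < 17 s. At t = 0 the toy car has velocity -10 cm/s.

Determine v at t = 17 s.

Δv equals the area under the a-t graph; then v = v₀ + Δv.
0–4 s: -1 × 4 = -4 cm/s
4–9 s: 6 × 5 = 30 cm/s
9–12 s: 1 × 3 = 3 cm/s
12–13 s: 11 × 1 = 11 cm/s
13–17 s: -8 × 4 = -32 cm/s
Δv = 8 cm/s, so v(17) = -10 + (8) = -2 cm/s.

-2 cm/s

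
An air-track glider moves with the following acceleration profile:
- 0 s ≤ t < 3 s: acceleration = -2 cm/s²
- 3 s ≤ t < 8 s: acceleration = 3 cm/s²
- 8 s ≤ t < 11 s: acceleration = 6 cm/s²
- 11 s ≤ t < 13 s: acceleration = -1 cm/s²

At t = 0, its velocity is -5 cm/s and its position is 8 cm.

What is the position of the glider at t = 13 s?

On each constant-a segment, Δv = aΔt and Δx = v₀Δt + ½aΔt²; chain segment to segment.
0–3 s: v starts -5 cm/s; Δx = -5·3 + ½·-2·3² = -24 cm; v ends -11 cm/s.
3–8 s: v starts -11 cm/s; Δx = -11·5 + ½·3·5² = -17.5 cm; v ends 4 cm/s.
8–11 s: v starts 4 cm/s; Δx = 4·3 + ½·6·3² = 39 cm; v ends 22 cm/s.
11–13 s: v starts 22 cm/s; Δx = 22·2 + ½·-1·2² = 42 cm; v ends 20 cm/s.
x(13) = 8 + Σ Δx = 47.5 cm.

47.5 cm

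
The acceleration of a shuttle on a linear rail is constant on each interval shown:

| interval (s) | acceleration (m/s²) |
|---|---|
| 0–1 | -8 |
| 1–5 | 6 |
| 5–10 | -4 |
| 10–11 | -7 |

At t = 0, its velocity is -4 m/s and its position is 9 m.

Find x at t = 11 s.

On each constant-a segment, Δv = aΔt and Δx = v₀Δt + ½aΔt²; chain segment to segment.
0–1 s: v starts -4 m/s; Δx = -4·1 + ½·-8·1² = -8 m; v ends -12 m/s.
1–5 s: v starts -12 m/s; Δx = -12·4 + ½·6·4² = 0 m; v ends 12 m/s.
5–10 s: v starts 12 m/s; Δx = 12·5 + ½·-4·5² = 10 m; v ends -8 m/s.
10–11 s: v starts -8 m/s; Δx = -8·1 + ½·-7·1² = -11.5 m; v ends -15 m/s.
x(11) = 9 + Σ Δx = -0.5 m.

-0.5 m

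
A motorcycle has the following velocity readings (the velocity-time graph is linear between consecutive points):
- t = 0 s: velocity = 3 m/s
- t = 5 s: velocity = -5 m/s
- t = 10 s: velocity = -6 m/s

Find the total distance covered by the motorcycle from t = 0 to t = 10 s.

Total distance travelled is ∫|v| dt — sum the magnitudes of each area piece.
0–5 s: v = 0 at t = 1.875 s; triangle areas 2.8125 + 7.8125 = 10.625 m
5–10 s: |½(-5 + -6)(5)| = 27.5 m
Total distance = 38.125 m

38.125 m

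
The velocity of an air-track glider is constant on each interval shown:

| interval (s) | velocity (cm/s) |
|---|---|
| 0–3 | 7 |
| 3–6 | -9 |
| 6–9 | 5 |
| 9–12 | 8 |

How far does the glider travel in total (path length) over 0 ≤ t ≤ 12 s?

Distance (not displacement) is the total path length: add the absolute areas under v-t.
0–3 s: |7| × 3 = 21 cm
3–6 s: |-9| × 3 = 27 cm
6–9 s: |5| × 3 = 15 cm
9–12 s: |8| × 3 = 24 cm
Total distance = 87 cm

87 cm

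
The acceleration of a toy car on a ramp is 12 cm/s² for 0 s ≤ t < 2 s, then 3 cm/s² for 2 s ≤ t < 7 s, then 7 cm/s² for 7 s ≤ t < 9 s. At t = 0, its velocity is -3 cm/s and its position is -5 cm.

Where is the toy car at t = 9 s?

241.5 cm

On each constant-a segment, Δv = aΔt and Δx = v₀Δt + ½aΔt²; chain segment to segment.
0–2 s: v starts -3 cm/s; Δx = -3·2 + ½·12·2² = 18 cm; v ends 21 cm/s.
2–7 s: v starts 21 cm/s; Δx = 21·5 + ½·3·5² = 142.5 cm; v ends 36 cm/s.
7–9 s: v starts 36 cm/s; Δx = 36·2 + ½·7·2² = 86 cm; v ends 50 cm/s.
x(9) = -5 + Σ Δx = 241.5 cm.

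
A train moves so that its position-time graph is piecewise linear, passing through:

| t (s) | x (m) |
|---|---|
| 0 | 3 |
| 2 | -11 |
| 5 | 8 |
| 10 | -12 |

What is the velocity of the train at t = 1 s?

-7 m/s

Velocity is the slope of the x-t graph on 0–2 s: (-11 − 3)/(2 − 0) = -7 m/s.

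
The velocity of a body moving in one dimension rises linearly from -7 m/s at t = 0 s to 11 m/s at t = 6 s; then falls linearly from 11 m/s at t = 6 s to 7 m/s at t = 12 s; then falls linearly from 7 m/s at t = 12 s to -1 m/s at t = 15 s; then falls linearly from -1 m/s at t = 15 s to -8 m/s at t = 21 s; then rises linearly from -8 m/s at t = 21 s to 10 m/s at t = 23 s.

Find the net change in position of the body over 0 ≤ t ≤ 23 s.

50 m

Displacement is the signed area under the v-t curve.
0–6 s: ½(-7 + 11)(6) = 12 m
6–12 s: ½(11 + 7)(6) = 54 m
12–15 s: ½(7 + -1)(3) = 9 m
15–21 s: ½(-1 + -8)(6) = -27 m
21–23 s: ½(-8 + 10)(2) = 2 m
Net displacement = 50 m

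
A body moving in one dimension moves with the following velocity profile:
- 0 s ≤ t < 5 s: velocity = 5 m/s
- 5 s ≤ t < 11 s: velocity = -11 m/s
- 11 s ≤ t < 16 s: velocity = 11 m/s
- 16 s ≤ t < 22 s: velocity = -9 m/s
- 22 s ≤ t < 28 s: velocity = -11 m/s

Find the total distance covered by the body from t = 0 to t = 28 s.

Distance (not displacement) is the total path length: add the absolute areas under v-t.
0–5 s: |5| × 5 = 25 m
5–11 s: |-11| × 6 = 66 m
11–16 s: |11| × 5 = 55 m
16–22 s: |-9| × 6 = 54 m
22–28 s: |-11| × 6 = 66 m
Total distance = 266 m

266 m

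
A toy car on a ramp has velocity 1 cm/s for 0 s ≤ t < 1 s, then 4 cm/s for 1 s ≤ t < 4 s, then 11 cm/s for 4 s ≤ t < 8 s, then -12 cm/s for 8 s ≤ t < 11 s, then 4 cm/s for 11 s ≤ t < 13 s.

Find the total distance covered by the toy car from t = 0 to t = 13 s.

Total distance travelled is ∫|v| dt — sum the magnitudes of each area piece.
0–1 s: |1| × 1 = 1 cm
1–4 s: |4| × 3 = 12 cm
4–8 s: |11| × 4 = 44 cm
8–11 s: |-12| × 3 = 36 cm
11–13 s: |4| × 2 = 8 cm
Total distance = 101 cm

101 cm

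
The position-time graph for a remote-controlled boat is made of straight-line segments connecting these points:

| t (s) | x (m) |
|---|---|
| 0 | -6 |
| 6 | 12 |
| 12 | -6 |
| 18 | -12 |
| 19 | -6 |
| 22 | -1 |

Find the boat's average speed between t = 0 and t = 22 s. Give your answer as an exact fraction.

Average speed = (total path length)/(elapsed time); on a piecewise-linear x-t graph the path length is Σ|Δx|.
0–6 s: |Δx| = |12 − -6| = 18 m
6–12 s: |Δx| = |-6 − 12| = 18 m
12–18 s: |Δx| = |-12 − -6| = 6 m
18–19 s: |Δx| = |-6 − -12| = 6 m
19–22 s: |Δx| = |-1 − -6| = 5 m
Total path = 53 m; average speed = 53/22 = 53/22 m/s.

53/22 m/s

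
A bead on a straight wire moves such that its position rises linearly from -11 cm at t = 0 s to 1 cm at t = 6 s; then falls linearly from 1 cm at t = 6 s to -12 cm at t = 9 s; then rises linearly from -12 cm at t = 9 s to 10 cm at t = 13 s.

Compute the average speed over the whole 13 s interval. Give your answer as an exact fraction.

Average speed = (total path length)/(elapsed time); on a piecewise-linear x-t graph the path length is Σ|Δx|.
0–6 s: |Δx| = |1 − -11| = 12 cm
6–9 s: |Δx| = |-12 − 1| = 13 cm
9–13 s: |Δx| = |10 − -12| = 22 cm
Total path = 47 cm; average speed = 47/13 = 47/13 cm/s.

47/13 cm/s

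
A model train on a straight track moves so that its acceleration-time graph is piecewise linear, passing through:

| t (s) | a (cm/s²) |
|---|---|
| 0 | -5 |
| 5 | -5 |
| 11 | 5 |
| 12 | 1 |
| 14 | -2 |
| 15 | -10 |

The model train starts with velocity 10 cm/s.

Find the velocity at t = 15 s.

-19 cm/s

Δv equals the area under the a-t graph; then v = v₀ + Δv.
0–5 s: -5 × 5 = -25 cm/s
5–11 s: ½(-5 + 5)(6) = 0 cm/s
11–12 s: ½(5 + 1)(1) = 3 cm/s
12–14 s: ½(1 + -2)(2) = -1 cm/s
14–15 s: ½(-2 + -10)(1) = -6 cm/s
Δv = -29 cm/s, so v(15) = 10 + (-29) = -19 cm/s.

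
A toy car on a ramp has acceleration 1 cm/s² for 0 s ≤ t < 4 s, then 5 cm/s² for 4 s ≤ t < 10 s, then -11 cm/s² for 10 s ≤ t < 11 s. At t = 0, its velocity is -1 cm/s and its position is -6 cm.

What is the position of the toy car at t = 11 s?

133.5 cm

On each constant-a segment, Δv = aΔt and Δx = v₀Δt + ½aΔt²; chain segment to segment.
0–4 s: v starts -1 cm/s; Δx = -1·4 + ½·1·4² = 4 cm; v ends 3 cm/s.
4–10 s: v starts 3 cm/s; Δx = 3·6 + ½·5·6² = 108 cm; v ends 33 cm/s.
10–11 s: v starts 33 cm/s; Δx = 33·1 + ½·-11·1² = 27.5 cm; v ends 22 cm/s.
x(11) = -6 + Σ Δx = 133.5 cm.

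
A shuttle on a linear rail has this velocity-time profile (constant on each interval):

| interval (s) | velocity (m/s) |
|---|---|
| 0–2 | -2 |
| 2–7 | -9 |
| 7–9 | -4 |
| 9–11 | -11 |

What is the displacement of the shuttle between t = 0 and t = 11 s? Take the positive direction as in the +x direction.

Displacement is the signed area under the v-t curve.
0–2 s: -2 × 2 = -4 m
2–7 s: -9 × 5 = -45 m
7–9 s: -4 × 2 = -8 m
9–11 s: -11 × 2 = -22 m
Net displacement = -79 m

-79 m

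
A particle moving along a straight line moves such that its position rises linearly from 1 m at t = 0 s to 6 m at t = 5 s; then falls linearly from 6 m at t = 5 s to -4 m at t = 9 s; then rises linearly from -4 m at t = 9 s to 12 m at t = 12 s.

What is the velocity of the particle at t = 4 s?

Velocity is the slope of the x-t graph on 0–5 s: (6 − 1)/(5 − 0) = 1 m/s.

1 m/s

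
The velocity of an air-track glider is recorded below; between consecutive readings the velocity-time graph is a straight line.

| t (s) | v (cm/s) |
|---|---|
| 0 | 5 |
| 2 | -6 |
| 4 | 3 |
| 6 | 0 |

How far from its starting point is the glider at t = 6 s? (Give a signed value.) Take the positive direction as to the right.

-1 cm

Net displacement equals the area under the velocity-time graph (areas below the axis count negative).
0–2 s: ½(5 + -6)(2) = -1 cm
2–4 s: ½(-6 + 3)(2) = -3 cm
4–6 s: ½(3 + 0)(2) = 3 cm
Net displacement = -1 cm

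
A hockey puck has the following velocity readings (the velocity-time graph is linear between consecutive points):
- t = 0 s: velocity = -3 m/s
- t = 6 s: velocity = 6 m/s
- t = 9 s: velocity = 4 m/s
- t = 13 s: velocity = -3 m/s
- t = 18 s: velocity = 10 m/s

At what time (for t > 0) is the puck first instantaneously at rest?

t = 2 s

v changes sign on 0–6 s (from -3 to 6); the graph is linear there, so v = 0 at t = 0 + (3)·(6 − 0)/(6 − -3) = 2 s.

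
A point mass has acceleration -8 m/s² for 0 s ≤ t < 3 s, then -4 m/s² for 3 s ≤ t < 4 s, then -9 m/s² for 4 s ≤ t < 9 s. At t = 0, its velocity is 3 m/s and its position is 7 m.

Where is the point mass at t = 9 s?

On each constant-a segment, Δv = aΔt and Δx = v₀Δt + ½aΔt²; chain segment to segment.
0–3 s: v starts 3 m/s; Δx = 3·3 + ½·-8·3² = -27 m; v ends -21 m/s.
3–4 s: v starts -21 m/s; Δx = -21·1 + ½·-4·1² = -23 m; v ends -25 m/s.
4–9 s: v starts -25 m/s; Δx = -25·5 + ½·-9·5² = -237.5 m; v ends -70 m/s.
x(9) = 7 + Σ Δx = -280.5 m.

-280.5 m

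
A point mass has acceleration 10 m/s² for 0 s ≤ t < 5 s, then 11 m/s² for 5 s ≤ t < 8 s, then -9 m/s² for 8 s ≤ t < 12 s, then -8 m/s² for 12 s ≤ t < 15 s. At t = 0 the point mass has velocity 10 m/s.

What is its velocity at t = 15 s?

33 m/s

Δv equals the area under the a-t graph; then v = v₀ + Δv.
0–5 s: 10 × 5 = 50 m/s
5–8 s: 11 × 3 = 33 m/s
8–12 s: -9 × 4 = -36 m/s
12–15 s: -8 × 3 = -24 m/s
Δv = 23 m/s, so v(15) = 10 + (23) = 33 m/s.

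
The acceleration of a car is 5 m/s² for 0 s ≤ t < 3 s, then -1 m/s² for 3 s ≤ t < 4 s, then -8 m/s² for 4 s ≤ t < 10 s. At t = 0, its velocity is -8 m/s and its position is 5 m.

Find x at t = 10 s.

-98 m

On each constant-a segment, Δv = aΔt and Δx = v₀Δt + ½aΔt²; chain segment to segment.
0–3 s: v starts -8 m/s; Δx = -8·3 + ½·5·3² = -1.5 m; v ends 7 m/s.
3–4 s: v starts 7 m/s; Δx = 7·1 + ½·-1·1² = 6.5 m; v ends 6 m/s.
4–10 s: v starts 6 m/s; Δx = 6·6 + ½·-8·6² = -108 m; v ends -42 m/s.
x(10) = 5 + Σ Δx = -98 m.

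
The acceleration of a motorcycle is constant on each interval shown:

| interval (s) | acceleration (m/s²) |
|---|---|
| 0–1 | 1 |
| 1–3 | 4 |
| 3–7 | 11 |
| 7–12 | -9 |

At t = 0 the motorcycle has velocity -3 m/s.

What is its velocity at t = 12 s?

Δv equals the area under the a-t graph; then v = v₀ + Δv.
0–1 s: 1 × 1 = 1 m/s
1–3 s: 4 × 2 = 8 m/s
3–7 s: 11 × 4 = 44 m/s
7–12 s: -9 × 5 = -45 m/s
Δv = 8 m/s, so v(12) = -3 + (8) = 5 m/s.

5 m/s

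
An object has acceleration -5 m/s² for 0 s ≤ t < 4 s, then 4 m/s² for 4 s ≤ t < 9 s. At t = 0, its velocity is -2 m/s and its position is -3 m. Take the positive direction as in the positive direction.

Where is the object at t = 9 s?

On each constant-a segment, Δv = aΔt and Δx = v₀Δt + ½aΔt²; chain segment to segment.
0–4 s: v starts -2 m/s; Δx = -2·4 + ½·-5·4² = -48 m; v ends -22 m/s.
4–9 s: v starts -22 m/s; Δx = -22·5 + ½·4·5² = -60 m; v ends -2 m/s.
x(9) = -3 + Σ Δx = -111 m.

-111 m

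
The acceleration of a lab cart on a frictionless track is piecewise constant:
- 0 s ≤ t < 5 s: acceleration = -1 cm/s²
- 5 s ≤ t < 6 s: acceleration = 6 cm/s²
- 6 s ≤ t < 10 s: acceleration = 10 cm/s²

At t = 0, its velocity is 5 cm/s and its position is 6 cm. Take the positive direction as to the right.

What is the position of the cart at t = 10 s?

On each constant-a segment, Δv = aΔt and Δx = v₀Δt + ½aΔt²; chain segment to segment.
0–5 s: v starts 5 cm/s; Δx = 5·5 + ½·-1·5² = 12.5 cm; v ends 0 cm/s.
5–6 s: v starts 0 cm/s; Δx = 0·1 + ½·6·1² = 3 cm; v ends 6 cm/s.
6–10 s: v starts 6 cm/s; Δx = 6·4 + ½·10·4² = 104 cm; v ends 46 cm/s.
x(10) = 6 + Σ Δx = 125.5 cm.

125.5 cm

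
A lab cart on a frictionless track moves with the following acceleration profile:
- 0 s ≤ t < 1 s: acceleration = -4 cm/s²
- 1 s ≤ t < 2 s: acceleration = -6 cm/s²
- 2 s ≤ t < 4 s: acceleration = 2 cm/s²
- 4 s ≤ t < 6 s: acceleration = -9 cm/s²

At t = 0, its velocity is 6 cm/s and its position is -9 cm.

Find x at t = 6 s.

-28 cm

On each constant-a segment, Δv = aΔt and Δx = v₀Δt + ½aΔt²; chain segment to segment.
0–1 s: v starts 6 cm/s; Δx = 6·1 + ½·-4·1² = 4 cm; v ends 2 cm/s.
1–2 s: v starts 2 cm/s; Δx = 2·1 + ½·-6·1² = -1 cm; v ends -4 cm/s.
2–4 s: v starts -4 cm/s; Δx = -4·2 + ½·2·2² = -4 cm; v ends 0 cm/s.
4–6 s: v starts 0 cm/s; Δx = 0·2 + ½·-9·2² = -18 cm; v ends -18 cm/s.
x(6) = -9 + Σ Δx = -28 cm.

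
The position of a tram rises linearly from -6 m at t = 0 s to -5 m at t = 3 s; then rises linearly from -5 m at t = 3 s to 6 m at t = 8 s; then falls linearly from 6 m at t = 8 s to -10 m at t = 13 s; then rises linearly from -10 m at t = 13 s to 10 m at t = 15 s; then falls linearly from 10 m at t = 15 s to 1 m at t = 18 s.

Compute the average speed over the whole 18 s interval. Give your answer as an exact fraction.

Average speed = (total path length)/(elapsed time); on a piecewise-linear x-t graph the path length is Σ|Δx|.
0–3 s: |Δx| = |-5 − -6| = 1 m
3–8 s: |Δx| = |6 − -5| = 11 m
8–13 s: |Δx| = |-10 − 6| = 16 m
13–15 s: |Δx| = |10 − -10| = 20 m
15–18 s: |Δx| = |1 − 10| = 9 m
Total path = 57 m; average speed = 57/18 = 19/6 m/s.

19/6 m/s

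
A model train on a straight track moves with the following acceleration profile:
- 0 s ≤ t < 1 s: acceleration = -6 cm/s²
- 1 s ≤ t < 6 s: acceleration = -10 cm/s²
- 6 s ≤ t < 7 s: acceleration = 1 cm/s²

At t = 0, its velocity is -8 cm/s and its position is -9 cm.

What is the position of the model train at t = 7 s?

On each constant-a segment, Δv = aΔt and Δx = v₀Δt + ½aΔt²; chain segment to segment.
0–1 s: v starts -8 cm/s; Δx = -8·1 + ½·-6·1² = -11 cm; v ends -14 cm/s.
1–6 s: v starts -14 cm/s; Δx = -14·5 + ½·-10·5² = -195 cm; v ends -64 cm/s.
6–7 s: v starts -64 cm/s; Δx = -64·1 + ½·1·1² = -63.5 cm; v ends -63 cm/s.
x(7) = -9 + Σ Δx = -278.5 cm.

-278.5 cm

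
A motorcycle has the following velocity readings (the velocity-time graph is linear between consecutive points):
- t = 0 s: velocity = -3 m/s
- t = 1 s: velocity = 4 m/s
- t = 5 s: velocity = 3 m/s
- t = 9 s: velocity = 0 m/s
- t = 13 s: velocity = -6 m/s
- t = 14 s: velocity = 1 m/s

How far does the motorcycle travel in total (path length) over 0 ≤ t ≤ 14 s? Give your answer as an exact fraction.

255/7 m

Distance (not displacement) is the total path length: add the absolute areas under v-t.
0–1 s: v = 0 at t = 3/7 s; triangle areas 9/14 + 8/7 = 25/14 m
1–5 s: |½(4 + 3)(4)| = 14 m
5–9 s: |½(3 + 0)(4)| = 6 m
9–13 s: |½(0 + -6)(4)| = 12 m
13–14 s: v = 0 at t = 97/7 s; triangle areas 18/7 + 1/14 = 37/14 m
Total distance = 255/7 m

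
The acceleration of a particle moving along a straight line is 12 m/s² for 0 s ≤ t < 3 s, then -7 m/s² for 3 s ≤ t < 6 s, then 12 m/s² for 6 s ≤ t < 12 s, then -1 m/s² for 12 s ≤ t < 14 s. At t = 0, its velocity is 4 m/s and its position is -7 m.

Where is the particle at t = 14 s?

657.5 m

On each constant-a segment, Δv = aΔt and Δx = v₀Δt + ½aΔt²; chain segment to segment.
0–3 s: v starts 4 m/s; Δx = 4·3 + ½·12·3² = 66 m; v ends 40 m/s.
3–6 s: v starts 40 m/s; Δx = 40·3 + ½·-7·3² = 88.5 m; v ends 19 m/s.
6–12 s: v starts 19 m/s; Δx = 19·6 + ½·12·6² = 330 m; v ends 91 m/s.
12–14 s: v starts 91 m/s; Δx = 91·2 + ½·-1·2² = 180 m; v ends 89 m/s.
x(14) = -7 + Σ Δx = 657.5 m.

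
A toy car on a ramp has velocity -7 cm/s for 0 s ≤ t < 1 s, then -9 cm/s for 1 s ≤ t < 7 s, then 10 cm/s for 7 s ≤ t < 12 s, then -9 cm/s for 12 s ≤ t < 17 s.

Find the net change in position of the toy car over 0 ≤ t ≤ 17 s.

-56 cm

Net displacement equals the area under the velocity-time graph (areas below the axis count negative).
0–1 s: -7 × 1 = -7 cm
1–7 s: -9 × 6 = -54 cm
7–12 s: 10 × 5 = 50 cm
12–17 s: -9 × 5 = -45 cm
Net displacement = -56 cm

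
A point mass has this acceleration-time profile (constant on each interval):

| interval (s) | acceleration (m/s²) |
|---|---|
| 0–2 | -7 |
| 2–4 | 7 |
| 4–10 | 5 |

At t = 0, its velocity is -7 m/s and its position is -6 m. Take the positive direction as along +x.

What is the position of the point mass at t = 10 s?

On each constant-a segment, Δv = aΔt and Δx = v₀Δt + ½aΔt²; chain segment to segment.
0–2 s: v starts -7 m/s; Δx = -7·2 + ½·-7·2² = -28 m; v ends -21 m/s.
2–4 s: v starts -21 m/s; Δx = -21·2 + ½·7·2² = -28 m; v ends -7 m/s.
4–10 s: v starts -7 m/s; Δx = -7·6 + ½·5·6² = 48 m; v ends 23 m/s.
x(10) = -6 + Σ Δx = -14 m.

-14 m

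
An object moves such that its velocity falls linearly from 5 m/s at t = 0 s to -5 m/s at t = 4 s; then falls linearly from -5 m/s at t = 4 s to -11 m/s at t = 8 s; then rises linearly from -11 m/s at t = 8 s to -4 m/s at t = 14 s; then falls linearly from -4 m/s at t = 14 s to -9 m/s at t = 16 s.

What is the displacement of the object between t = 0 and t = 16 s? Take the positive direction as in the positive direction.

-90 m

Displacement is the signed area under the v-t curve.
0–4 s: ½(5 + -5)(4) = 0 m
4–8 s: ½(-5 + -11)(4) = -32 m
8–14 s: ½(-11 + -4)(6) = -45 m
14–16 s: ½(-4 + -9)(2) = -13 m
Net displacement = -90 m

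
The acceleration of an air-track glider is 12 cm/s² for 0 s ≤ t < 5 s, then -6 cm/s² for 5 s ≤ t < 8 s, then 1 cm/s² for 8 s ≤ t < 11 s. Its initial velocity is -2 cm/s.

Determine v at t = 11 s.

43 cm/s

Δv equals the area under the a-t graph; then v = v₀ + Δv.
0–5 s: 12 × 5 = 60 cm/s
5–8 s: -6 × 3 = -18 cm/s
8–11 s: 1 × 3 = 3 cm/s
Δv = 45 cm/s, so v(11) = -2 + (45) = 43 cm/s.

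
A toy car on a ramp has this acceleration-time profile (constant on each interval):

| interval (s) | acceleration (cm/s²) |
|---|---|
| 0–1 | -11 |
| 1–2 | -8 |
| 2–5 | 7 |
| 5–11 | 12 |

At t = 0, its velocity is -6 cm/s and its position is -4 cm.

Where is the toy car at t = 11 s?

112 cm

On each constant-a segment, Δv = aΔt and Δx = v₀Δt + ½aΔt²; chain segment to segment.
0–1 s: v starts -6 cm/s; Δx = -6·1 + ½·-11·1² = -11.5 cm; v ends -17 cm/s.
1–2 s: v starts -17 cm/s; Δx = -17·1 + ½·-8·1² = -21 cm; v ends -25 cm/s.
2–5 s: v starts -25 cm/s; Δx = -25·3 + ½·7·3² = -43.5 cm; v ends -4 cm/s.
5–11 s: v starts -4 cm/s; Δx = -4·6 + ½·12·6² = 192 cm; v ends 68 cm/s.
x(11) = -4 + Σ Δx = 112 cm.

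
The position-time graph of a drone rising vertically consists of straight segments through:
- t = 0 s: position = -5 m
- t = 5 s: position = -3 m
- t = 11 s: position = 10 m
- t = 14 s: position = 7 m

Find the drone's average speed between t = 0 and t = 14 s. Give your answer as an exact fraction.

9/7 m/s

Average speed = (total path length)/(elapsed time); on a piecewise-linear x-t graph the path length is Σ|Δx|.
0–5 s: |Δx| = |-3 − -5| = 2 m
5–11 s: |Δx| = |10 − -3| = 13 m
11–14 s: |Δx| = |7 − 10| = 3 m
Total path = 18 m; average speed = 18/14 = 9/7 m/s.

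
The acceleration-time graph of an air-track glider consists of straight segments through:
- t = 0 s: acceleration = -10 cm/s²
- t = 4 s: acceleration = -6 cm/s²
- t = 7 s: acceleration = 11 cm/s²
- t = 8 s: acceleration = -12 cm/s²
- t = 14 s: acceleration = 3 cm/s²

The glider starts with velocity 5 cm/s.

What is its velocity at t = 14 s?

-47 cm/s

Δv equals the area under the a-t graph; then v = v₀ + Δv.
0–4 s: ½(-10 + -6)(4) = -32 cm/s
4–7 s: ½(-6 + 11)(3) = 7.5 cm/s
7–8 s: ½(11 + -12)(1) = -0.5 cm/s
8–14 s: ½(-12 + 3)(6) = -27 cm/s
Δv = -52 cm/s, so v(14) = 5 + (-52) = -47 cm/s.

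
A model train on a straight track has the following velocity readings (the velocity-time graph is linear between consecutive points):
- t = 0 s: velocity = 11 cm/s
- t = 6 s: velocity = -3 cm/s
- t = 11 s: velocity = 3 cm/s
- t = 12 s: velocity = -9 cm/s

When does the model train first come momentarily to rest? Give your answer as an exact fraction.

v changes sign on 0–6 s (from 11 to -3); the graph is linear there, so v = 0 at t = 0 + (-11)·(6 − 0)/(-3 − 11) = 33/7 s.

t = 33/7 s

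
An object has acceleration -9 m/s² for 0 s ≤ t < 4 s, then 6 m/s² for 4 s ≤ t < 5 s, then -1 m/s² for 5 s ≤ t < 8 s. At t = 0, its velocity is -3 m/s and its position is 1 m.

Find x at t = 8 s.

On each constant-a segment, Δv = aΔt and Δx = v₀Δt + ½aΔt²; chain segment to segment.
0–4 s: v starts -3 m/s; Δx = -3·4 + ½·-9·4² = -84 m; v ends -39 m/s.
4–5 s: v starts -39 m/s; Δx = -39·1 + ½·6·1² = -36 m; v ends -33 m/s.
5–8 s: v starts -33 m/s; Δx = -33·3 + ½·-1·3² = -103.5 m; v ends -36 m/s.
x(8) = 1 + Σ Δx = -222.5 m.

-222.5 m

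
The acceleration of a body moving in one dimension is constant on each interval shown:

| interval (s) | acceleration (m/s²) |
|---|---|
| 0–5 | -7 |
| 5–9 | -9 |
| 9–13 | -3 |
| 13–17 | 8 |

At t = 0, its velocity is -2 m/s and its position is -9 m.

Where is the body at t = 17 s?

On each constant-a segment, Δv = aΔt and Δx = v₀Δt + ½aΔt²; chain segment to segment.
0–5 s: v starts -2 m/s; Δx = -2·5 + ½·-7·5² = -97.5 m; v ends -37 m/s.
5–9 s: v starts -37 m/s; Δx = -37·4 + ½·-9·4² = -220 m; v ends -73 m/s.
9–13 s: v starts -73 m/s; Δx = -73·4 + ½·-3·4² = -316 m; v ends -85 m/s.
13–17 s: v starts -85 m/s; Δx = -85·4 + ½·8·4² = -276 m; v ends -53 m/s.
x(17) = -9 + Σ Δx = -918.5 m.

-918.5 m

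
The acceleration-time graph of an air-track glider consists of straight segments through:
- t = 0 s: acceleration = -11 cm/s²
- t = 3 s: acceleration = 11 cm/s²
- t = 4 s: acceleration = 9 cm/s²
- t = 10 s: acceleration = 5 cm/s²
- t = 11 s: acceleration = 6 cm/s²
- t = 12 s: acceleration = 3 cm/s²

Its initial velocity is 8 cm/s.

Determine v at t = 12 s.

Δv equals the area under the a-t graph; then v = v₀ + Δv.
0–3 s: ½(-11 + 11)(3) = 0 cm/s
3–4 s: ½(11 + 9)(1) = 10 cm/s
4–10 s: ½(9 + 5)(6) = 42 cm/s
10–11 s: ½(5 + 6)(1) = 5.5 cm/s
11–12 s: ½(6 + 3)(1) = 4.5 cm/s
Δv = 62 cm/s, so v(12) = 8 + (62) = 70 cm/s.

70 cm/s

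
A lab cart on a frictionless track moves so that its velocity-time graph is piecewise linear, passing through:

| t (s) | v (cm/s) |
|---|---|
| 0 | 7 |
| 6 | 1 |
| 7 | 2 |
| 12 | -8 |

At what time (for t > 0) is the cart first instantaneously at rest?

t = 8 s

v changes sign on 7–12 s (from 2 to -8); the graph is linear there, so v = 0 at t = 7 + (-2)·(12 − 7)/(-8 − 2) = 8 s.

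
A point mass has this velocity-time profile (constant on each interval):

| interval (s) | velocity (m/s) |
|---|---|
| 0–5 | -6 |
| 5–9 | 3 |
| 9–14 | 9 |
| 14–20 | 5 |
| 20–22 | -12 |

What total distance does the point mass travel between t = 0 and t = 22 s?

141 m

Distance (not displacement) is the total path length: add the absolute areas under v-t.
0–5 s: |-6| × 5 = 30 m
5–9 s: |3| × 4 = 12 m
9–14 s: |9| × 5 = 45 m
14–20 s: |5| × 6 = 30 m
20–22 s: |-12| × 2 = 24 m
Total distance = 141 m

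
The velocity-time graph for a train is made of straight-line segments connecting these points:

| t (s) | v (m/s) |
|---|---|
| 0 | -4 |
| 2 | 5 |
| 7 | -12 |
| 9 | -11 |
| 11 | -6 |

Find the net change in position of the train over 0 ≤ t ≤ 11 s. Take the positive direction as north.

-56.5 m

Net displacement equals the area under the velocity-time graph (areas below the axis count negative).
0–2 s: ½(-4 + 5)(2) = 1 m
2–7 s: ½(5 + -12)(5) = -17.5 m
7–9 s: ½(-12 + -11)(2) = -23 m
9–11 s: ½(-11 + -6)(2) = -17 m
Net displacement = -56.5 m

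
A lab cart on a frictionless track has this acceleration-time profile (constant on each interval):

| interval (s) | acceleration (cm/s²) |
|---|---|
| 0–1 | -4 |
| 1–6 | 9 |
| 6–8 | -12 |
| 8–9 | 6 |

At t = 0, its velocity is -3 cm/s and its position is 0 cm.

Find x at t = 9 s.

On each constant-a segment, Δv = aΔt and Δx = v₀Δt + ½aΔt²; chain segment to segment.
0–1 s: v starts -3 cm/s; Δx = -3·1 + ½·-4·1² = -5 cm; v ends -7 cm/s.
1–6 s: v starts -7 cm/s; Δx = -7·5 + ½·9·5² = 77.5 cm; v ends 38 cm/s.
6–8 s: v starts 38 cm/s; Δx = 38·2 + ½·-12·2² = 52 cm; v ends 14 cm/s.
8–9 s: v starts 14 cm/s; Δx = 14·1 + ½·6·1² = 17 cm; v ends 20 cm/s.
x(9) = 0 + Σ Δx = 141.5 cm.

141.5 cm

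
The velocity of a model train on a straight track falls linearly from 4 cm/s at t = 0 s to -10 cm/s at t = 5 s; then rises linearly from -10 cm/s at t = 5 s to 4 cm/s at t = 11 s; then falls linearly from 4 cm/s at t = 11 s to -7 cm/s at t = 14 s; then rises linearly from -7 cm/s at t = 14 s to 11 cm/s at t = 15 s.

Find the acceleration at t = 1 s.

Acceleration is the slope of the v-t graph on 0–5 s: (-10 − 4)/(5 − 0) = -2.8 cm/s².

-2.8 cm/s²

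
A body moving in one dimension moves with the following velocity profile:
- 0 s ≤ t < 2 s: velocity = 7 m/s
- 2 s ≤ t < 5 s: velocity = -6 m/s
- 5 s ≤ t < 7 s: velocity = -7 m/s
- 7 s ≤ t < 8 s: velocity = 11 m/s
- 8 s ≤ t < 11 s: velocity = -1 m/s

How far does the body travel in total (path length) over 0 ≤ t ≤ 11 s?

Total distance travelled is ∫|v| dt — sum the magnitudes of each area piece.
0–2 s: |7| × 2 = 14 m
2–5 s: |-6| × 3 = 18 m
5–7 s: |-7| × 2 = 14 m
7–8 s: |11| × 1 = 11 m
8–11 s: |-1| × 3 = 3 m
Total distance = 60 m

60 m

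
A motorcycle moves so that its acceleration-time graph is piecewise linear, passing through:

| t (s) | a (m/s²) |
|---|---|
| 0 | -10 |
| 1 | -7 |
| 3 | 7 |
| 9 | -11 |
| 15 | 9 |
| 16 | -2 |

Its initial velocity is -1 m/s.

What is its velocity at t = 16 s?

Δv equals the area under the a-t graph; then v = v₀ + Δv.
0–1 s: ½(-10 + -7)(1) = -8.5 m/s
1–3 s: ½(-7 + 7)(2) = 0 m/s
3–9 s: ½(7 + -11)(6) = -12 m/s
9–15 s: ½(-11 + 9)(6) = -6 m/s
15–16 s: ½(9 + -2)(1) = 3.5 m/s
Δv = -23 m/s, so v(16) = -1 + (-23) = -24 m/s.

-24 m/s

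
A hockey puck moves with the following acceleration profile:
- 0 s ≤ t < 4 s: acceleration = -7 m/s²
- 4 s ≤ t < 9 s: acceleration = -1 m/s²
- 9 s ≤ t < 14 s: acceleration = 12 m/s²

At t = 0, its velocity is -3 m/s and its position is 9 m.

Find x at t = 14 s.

-256.5 m

On each constant-a segment, Δv = aΔt and Δx = v₀Δt + ½aΔt²; chain segment to segment.
0–4 s: v starts -3 m/s; Δx = -3·4 + ½·-7·4² = -68 m; v ends -31 m/s.
4–9 s: v starts -31 m/s; Δx = -31·5 + ½·-1·5² = -167.5 m; v ends -36 m/s.
9–14 s: v starts -36 m/s; Δx = -36·5 + ½·12·5² = -30 m; v ends 24 m/s.
x(14) = 9 + Σ Δx = -256.5 m.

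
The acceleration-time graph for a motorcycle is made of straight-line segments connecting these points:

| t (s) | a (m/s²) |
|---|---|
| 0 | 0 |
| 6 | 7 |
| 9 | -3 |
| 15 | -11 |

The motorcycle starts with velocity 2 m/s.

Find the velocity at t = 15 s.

-13 m/s

Δv equals the area under the a-t graph; then v = v₀ + Δv.
0–6 s: ½(0 + 7)(6) = 21 m/s
6–9 s: ½(7 + -3)(3) = 6 m/s
9–15 s: ½(-3 + -11)(6) = -42 m/s
Δv = -15 m/s, so v(15) = 2 + (-15) = -13 m/s.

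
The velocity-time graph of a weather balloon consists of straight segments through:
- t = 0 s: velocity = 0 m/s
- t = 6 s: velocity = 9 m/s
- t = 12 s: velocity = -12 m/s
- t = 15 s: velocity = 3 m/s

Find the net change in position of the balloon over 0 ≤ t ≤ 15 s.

Net displacement equals the area under the velocity-time graph (areas below the axis count negative).
0–6 s: ½(0 + 9)(6) = 27 m
6–12 s: ½(9 + -12)(6) = -9 m
12–15 s: ½(-12 + 3)(3) = -13.5 m
Net displacement = 4.5 m

4.5 m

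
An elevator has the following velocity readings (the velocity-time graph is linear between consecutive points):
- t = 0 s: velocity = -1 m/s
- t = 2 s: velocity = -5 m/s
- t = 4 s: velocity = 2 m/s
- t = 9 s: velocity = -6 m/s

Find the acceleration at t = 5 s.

-1.6 m/s²

Acceleration is the slope of the v-t graph on 4–9 s: (-6 − 2)/(9 − 4) = -1.6 m/s².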